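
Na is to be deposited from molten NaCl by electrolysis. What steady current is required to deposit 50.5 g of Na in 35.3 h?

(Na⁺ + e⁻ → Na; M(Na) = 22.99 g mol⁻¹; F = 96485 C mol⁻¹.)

1.67 A

n(Na) = 50.5 / 22.99 = 2.197 mol.
n(e⁻) = 1 × 2.197 = 2.197 mol.
Q = n(e⁻)·F = 2.197 × 96485 = 211900 C.
I = Q/t = 211900 / 127080 s = 1.67 A.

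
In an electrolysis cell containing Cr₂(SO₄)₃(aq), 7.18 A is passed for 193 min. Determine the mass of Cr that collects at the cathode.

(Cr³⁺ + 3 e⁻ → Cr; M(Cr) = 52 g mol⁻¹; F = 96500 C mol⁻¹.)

14.9 g

Q = I·t = 7.180 A × 11580 s = 83140 C.
n(e⁻) = Q/F = 83140 / 96500 = 0.8616 mol.
Cr³⁺ + 3 e⁻ → Cr, so n(Cr) = n(e⁻)/3 = 0.2872 mol.
m = n·M = 0.2872 × 52 = 14.9 g.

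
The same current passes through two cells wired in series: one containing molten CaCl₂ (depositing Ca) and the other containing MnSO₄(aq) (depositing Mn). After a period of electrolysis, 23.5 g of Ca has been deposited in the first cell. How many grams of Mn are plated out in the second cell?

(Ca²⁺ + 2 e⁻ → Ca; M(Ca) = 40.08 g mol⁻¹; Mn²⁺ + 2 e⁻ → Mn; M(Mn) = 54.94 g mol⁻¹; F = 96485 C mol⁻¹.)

n(Ca) = 23.5 / 40.08 = 0.5863 mol.
Since Ca²⁺ + 2 e⁻ → Ca, n(e⁻) passed = 2 × 0.5863 = 1.173 mol.
Cells in series carry the same charge, so the same 1.173 mol of electrons passes through cell 2.
Mn²⁺ + 2 e⁻ → Mn, so n(Mn) = 1.173 / 2 = 0.5863 mol.
m(Mn) = 0.5863 × 54.94 = 32.2 g.

32.2 g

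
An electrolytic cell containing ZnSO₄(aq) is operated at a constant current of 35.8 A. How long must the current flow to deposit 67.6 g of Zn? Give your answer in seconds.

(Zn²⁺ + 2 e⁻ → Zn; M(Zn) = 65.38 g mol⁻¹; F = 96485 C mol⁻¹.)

5570 s

n(Zn) = m/M = 67.6 / 65.38 = 1.034 mol.
Each Zn atom requires 2 electrons, so n(e⁻) = 2 × 1.034 = 2.068 mol.
Q = n(e⁻)·F = 2.068 × 96485 = 199500 C.
t = Q/I = 199500 / 35.80 A = 5573 s.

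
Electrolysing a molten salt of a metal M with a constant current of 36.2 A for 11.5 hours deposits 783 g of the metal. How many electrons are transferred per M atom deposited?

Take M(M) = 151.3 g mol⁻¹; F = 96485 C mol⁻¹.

Q = I·t = 36.20 A × 41400 s = 1499000 C, so n(e⁻) = 1499000/96485 = 15.53 mol.
n(M) deposited = 783 / 151.3 = 5.175 mol.
Electrons per atom = n(e⁻)/n(M) = 15.53 / 5.175 = 3.00 ≈ 3, so the ion is M³⁺.

3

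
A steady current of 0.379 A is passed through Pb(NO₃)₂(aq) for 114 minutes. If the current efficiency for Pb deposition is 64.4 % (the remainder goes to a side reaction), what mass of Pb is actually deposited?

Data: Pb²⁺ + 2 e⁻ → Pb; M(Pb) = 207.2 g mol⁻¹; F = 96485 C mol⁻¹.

Q = I·t = 0.3790 × 6840.0 = 2592 C.
n(e⁻) = 2592/96485 = 0.02687 mol; theoretically n(Pb) = 0.02687/2 = 0.01343 mol, m_theo = 2.784 g.
At 64.4 % efficiency, m_actual = 0.644 × 2.784 = 1.79 g.

1.79 g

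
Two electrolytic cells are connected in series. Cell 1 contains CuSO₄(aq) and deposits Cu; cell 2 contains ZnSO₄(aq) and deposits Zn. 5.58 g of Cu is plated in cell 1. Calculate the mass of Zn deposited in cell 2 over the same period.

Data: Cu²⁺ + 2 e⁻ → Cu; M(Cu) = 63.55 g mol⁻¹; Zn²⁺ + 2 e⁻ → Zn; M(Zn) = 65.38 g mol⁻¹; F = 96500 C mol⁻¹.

n(Cu) = 5.58 / 63.55 = 0.08780 mol.
Since Cu²⁺ + 2 e⁻ → Cu, n(e⁻) passed = 2 × 0.08780 = 0.1756 mol.
Cells in series carry the same charge, so the same 0.1756 mol of electrons passes through cell 2.
Zn²⁺ + 2 e⁻ → Zn, so n(Zn) = 0.1756 / 2 = 0.08780 mol.
m(Zn) = 0.08780 × 65.38 = 5.74 g.

5.74 g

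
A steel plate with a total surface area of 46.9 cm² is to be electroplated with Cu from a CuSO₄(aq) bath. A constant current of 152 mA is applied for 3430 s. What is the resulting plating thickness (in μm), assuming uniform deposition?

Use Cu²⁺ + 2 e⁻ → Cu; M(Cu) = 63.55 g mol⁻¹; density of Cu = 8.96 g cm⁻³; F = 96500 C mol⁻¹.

Q = I·t = 0.1520 × 3430.0 = 521.4 C; n(e⁻) = 0.005403 mol.
n(Cu) = n(e⁻)/2 = 0.002701 mol, so m = 0.002701 × 63.55 = 0.1717 g.
Volume = m/ρ = 0.1717 / 8.96 = 0.01916 cm³.
Thickness = V/A = 0.01916 / 46.9 = 4.09 × 10⁻⁴ cm = 4.09 μm.

4.09 μm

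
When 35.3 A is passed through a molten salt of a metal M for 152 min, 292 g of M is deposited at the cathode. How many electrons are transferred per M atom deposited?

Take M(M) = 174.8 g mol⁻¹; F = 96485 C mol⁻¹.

2

Q = I·t = 35.30 A × 9120.0 s = 321900 C, so n(e⁻) = 321900/96485 = 3.337 mol.
n(M) deposited = 292 / 174.8 = 1.670 mol.
Electrons per atom = n(e⁻)/n(M) = 3.337 / 1.670 = 2.00 ≈ 2, so the ion is M²⁺.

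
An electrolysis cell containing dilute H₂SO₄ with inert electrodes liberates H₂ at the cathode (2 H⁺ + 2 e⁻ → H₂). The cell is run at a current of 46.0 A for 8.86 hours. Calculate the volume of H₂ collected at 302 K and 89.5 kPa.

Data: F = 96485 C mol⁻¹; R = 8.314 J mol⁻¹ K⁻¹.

213 L

Q = I·t = 46.00 A × 31896 s = 1467000 C.
n(e⁻) = Q/F = 1467000 / 96485 = 15.21 mol.
2 electrons are transferred per H₂ molecule, so n(H₂) = 15.21 / 2 = 7.603 mol.
V = nRT/P = (7.603 × 8.314 × 302) / (89.5 × 10³ Pa) = 0.213 m³ = 213 L.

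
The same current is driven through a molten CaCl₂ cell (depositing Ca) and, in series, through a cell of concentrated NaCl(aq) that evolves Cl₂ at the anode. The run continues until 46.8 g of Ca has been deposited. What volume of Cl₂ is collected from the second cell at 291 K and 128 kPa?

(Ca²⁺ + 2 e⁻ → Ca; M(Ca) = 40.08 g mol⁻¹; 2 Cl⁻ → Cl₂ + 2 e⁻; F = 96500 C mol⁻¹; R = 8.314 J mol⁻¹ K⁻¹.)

22.1 L

n(Ca) = 46.8 / 40.08 = 1.168 mol, so n(e⁻) = 2 × 1.168 = 2.335 mol.
The cells are in series, so the same 2.335 mol of electrons passes through the second cell.
2 Cl⁻ → Cl₂ + 2 e⁻ — 2 mol e⁻ per mol Cl₂, so n(Cl₂) = 2.335/2 = 1.168 mol.
V = nRT/P = (1.168 × 8.314 × 291) / (128 × 10³) = 0.0221 m³ = 22.1 L.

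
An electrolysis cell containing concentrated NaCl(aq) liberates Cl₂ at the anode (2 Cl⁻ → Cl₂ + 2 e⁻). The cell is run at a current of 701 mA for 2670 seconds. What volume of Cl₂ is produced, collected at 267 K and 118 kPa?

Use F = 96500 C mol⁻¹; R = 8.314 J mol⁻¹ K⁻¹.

0.182 L

Q = I·t = 0.7010 A × 2670.0 s = 1872 C.
n(e⁻) = Q/F = 1872 / 96500 = 0.01940 mol.
2 electrons are transferred per Cl₂ molecule, so n(Cl₂) = 0.01940 / 2 = 0.009698 mol.
V = nRT/P = (0.009698 × 8.314 × 267) / (118 × 10³ Pa) = 1.82 × 10⁻⁴ m³ = 0.182 L.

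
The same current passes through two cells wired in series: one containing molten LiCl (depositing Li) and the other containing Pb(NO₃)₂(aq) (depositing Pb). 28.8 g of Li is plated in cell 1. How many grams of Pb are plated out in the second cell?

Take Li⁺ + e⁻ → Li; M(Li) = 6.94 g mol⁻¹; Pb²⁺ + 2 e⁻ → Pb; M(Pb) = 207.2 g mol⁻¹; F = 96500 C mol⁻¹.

n(Li) = 28.8 / 6.94 = 4.150 mol.
Since Li⁺ + e⁻ → Li, n(e⁻) passed = 1 × 4.150 = 4.150 mol.
Cells in series carry the same charge, so the same 4.150 mol of electrons passes through cell 2.
Pb²⁺ + 2 e⁻ → Pb, so n(Pb) = 4.150 / 2 = 2.075 mol.
m(Pb) = 2.075 × 207.2 = 430 g.

430 g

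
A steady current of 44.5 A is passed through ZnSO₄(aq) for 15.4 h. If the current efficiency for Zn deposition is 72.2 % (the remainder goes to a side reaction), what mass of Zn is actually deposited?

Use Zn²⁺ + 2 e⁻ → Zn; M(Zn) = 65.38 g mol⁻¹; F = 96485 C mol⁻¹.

Q = I·t = 44.50 × 55440 = 2467000 C.
n(e⁻) = 2467000/96485 = 25.57 mol; theoretically n(Zn) = 25.57/2 = 12.78 mol, m_theo = 835.9 g.
At 72.2 % efficiency, m_actual = 0.722 × 835.9 = 603 g.

603 g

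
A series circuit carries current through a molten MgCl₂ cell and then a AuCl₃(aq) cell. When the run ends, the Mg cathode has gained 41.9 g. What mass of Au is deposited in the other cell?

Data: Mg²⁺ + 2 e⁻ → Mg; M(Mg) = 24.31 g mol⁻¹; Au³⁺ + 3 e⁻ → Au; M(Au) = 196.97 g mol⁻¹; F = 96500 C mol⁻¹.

n(Mg) = 41.9 / 24.31 = 1.724 mol.
Since Mg²⁺ + 2 e⁻ → Mg, n(e⁻) passed = 2 × 1.724 = 3.447 mol.
Cells in series carry the same charge, so the same 3.447 mol of electrons passes through cell 2.
Au³⁺ + 3 e⁻ → Au, so n(Au) = 3.447 / 3 = 1.149 mol.
m(Au) = 1.149 × 196.97 = 226 g.

226 g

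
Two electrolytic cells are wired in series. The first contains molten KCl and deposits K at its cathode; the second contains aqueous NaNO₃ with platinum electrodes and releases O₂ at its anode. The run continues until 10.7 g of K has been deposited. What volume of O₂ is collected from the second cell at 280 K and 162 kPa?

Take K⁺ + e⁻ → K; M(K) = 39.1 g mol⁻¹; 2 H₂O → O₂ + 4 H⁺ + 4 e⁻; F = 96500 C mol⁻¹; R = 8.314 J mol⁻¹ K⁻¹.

0.983 L

n(K) = 10.7 / 39.1 = 0.2737 mol, so n(e⁻) = 1 × 0.2737 = 0.2737 mol.
The cells are in series, so the same 0.2737 mol of electrons passes through the second cell.
2 H₂O → O₂ + 4 H⁺ + 4 e⁻ — 4 mol e⁻ per mol O₂, so n(O₂) = 0.2737/4 = 0.06841 mol.
V = nRT/P = (0.06841 × 8.314 × 280) / (162 × 10³) = 9.83 × 10⁻⁴ m³ = 0.983 L.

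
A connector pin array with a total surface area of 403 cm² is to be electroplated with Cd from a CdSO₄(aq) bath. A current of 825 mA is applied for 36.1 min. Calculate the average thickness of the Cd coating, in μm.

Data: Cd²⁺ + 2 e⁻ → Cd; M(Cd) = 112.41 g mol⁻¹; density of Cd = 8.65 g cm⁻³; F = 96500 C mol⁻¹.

2.99 μm

Q = I·t = 0.8250 × 2166.0 = 1787 C; n(e⁻) = 0.01852 mol.
n(Cd) = n(e⁻)/2 = 0.009259 mol, so m = 0.009259 × 112.41 = 1.041 g.
Volume = m/ρ = 1.041 / 8.65 = 0.1203 cm³.
Thickness = V/A = 0.1203 / 403 = 2.99 × 10⁻⁴ cm = 2.99 μm.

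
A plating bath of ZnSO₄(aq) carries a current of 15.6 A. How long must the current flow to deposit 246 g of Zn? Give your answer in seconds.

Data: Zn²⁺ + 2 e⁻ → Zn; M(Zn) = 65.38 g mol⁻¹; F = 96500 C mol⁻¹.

n(Zn) = m/M = 246 / 65.38 = 3.763 mol.
Each Zn atom requires 2 electrons, so n(e⁻) = 2 × 3.763 = 7.525 mol.
Q = n(e⁻)·F = 7.525 × 96500 = 726200 C.
t = Q/I = 726200 / 15.60 A = 46550 s.

46600 s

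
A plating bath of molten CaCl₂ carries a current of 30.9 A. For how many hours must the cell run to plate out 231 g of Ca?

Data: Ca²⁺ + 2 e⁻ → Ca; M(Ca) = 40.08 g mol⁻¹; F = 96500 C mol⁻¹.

10.0 h

n(Ca) = m/M = 231 / 40.08 = 5.763 mol.
Each Ca atom requires 2 electrons, so n(e⁻) = 2 × 5.763 = 11.53 mol.
Q = n(e⁻)·F = 11.53 × 96500 = 1112000 C.
t = Q/I = 1112000 / 30.90 A = 36000 s = 10.0 h.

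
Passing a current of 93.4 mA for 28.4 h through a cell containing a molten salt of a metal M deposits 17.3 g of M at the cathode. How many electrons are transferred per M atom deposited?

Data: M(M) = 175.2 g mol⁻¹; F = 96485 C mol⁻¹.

1

Q = I·t = 0.09340 A × 102240 s = 9549 C, so n(e⁻) = 9549/96485 = 0.09897 mol.
n(M) deposited = 17.3 / 175.2 = 0.09874 mol.
Electrons per atom = n(e⁻)/n(M) = 0.09897 / 0.09874 = 1.00 ≈ 1, so the ion is M⁺.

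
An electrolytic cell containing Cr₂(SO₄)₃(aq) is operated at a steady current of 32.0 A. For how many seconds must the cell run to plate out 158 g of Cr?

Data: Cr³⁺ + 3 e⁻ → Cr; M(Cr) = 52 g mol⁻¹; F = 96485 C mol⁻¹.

n(Cr) = m/M = 158 / 52 = 3.038 mol.
Each Cr atom requires 3 electrons, so n(e⁻) = 3 × 3.038 = 9.115 mol.
Q = n(e⁻)·F = 9.115 × 96485 = 879500 C.
t = Q/I = 879500 / 32.00 A = 27480 s.

27500 s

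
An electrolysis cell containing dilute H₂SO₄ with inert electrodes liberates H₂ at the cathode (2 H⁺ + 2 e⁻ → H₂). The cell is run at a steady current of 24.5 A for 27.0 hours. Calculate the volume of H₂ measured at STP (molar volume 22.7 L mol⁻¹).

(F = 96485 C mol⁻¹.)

280 L

Q = I·t = 24.50 A × 97200 s = 2381000 C.
n(e⁻) = Q/F = 2381000 / 96485 = 24.68 mol.
2 electrons are transferred per H₂ molecule, so n(H₂) = 24.68 / 2 = 12.34 mol.
V = n × V_m = 12.34 × 22.7 = 280 L.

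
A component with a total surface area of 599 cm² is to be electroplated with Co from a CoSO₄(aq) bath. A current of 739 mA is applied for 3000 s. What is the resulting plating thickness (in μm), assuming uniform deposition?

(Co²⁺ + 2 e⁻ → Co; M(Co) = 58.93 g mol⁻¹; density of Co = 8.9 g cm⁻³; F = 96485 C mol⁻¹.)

Q = I·t = 0.7390 × 3000.0 = 2217 C; n(e⁻) = 0.02298 mol.
n(Co) = n(e⁻)/2 = 0.01149 mol, so m = 0.01149 × 58.93 = 0.6770 g.
Volume = m/ρ = 0.6770 / 8.9 = 0.07607 cm³.
Thickness = V/A = 0.07607 / 599 = 1.27 × 10⁻⁴ cm = 1.27 μm.

1.27 μm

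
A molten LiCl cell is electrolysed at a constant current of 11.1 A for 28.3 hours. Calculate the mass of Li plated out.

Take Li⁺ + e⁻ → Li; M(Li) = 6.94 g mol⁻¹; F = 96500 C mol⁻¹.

Q = I·t = 11.10 A × 101880 s = 1131000 C.
n(e⁻) = Q/F = 1131000 / 96500 = 11.72 mol.
Li⁺ + e⁻ → Li, so n(Li) = n(e⁻)/1 = 11.72 mol.
m = n·M = 11.72 × 6.94 = 81.3 g.

81.3 g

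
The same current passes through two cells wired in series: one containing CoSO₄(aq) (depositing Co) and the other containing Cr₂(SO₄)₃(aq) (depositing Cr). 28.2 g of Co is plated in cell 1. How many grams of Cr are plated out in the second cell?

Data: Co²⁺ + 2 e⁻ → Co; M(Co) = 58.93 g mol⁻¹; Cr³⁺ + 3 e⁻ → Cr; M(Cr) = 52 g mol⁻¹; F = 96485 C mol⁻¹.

n(Co) = 28.2 / 58.93 = 0.4785 mol.
Since Co²⁺ + 2 e⁻ → Co, n(e⁻) passed = 2 × 0.4785 = 0.9571 mol.
Cells in series carry the same charge, so the same 0.9571 mol of electrons passes through cell 2.
Cr³⁺ + 3 e⁻ → Cr, so n(Cr) = 0.9571 / 3 = 0.3190 mol.
m(Cr) = 0.3190 × 52 = 16.6 g.

16.6 g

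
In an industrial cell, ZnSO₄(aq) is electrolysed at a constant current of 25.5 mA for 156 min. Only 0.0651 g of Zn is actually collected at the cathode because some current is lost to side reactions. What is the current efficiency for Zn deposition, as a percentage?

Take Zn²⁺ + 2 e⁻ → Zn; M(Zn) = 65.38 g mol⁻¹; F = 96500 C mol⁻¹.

80.5 %

Q = I·t = 0.02550 × 9360.0 = 238.7 C; n(e⁻) = 238.7/96500 = 0.002473 mol.
Theoretical n(Zn) = n(e⁻)/2 = 0.001237 mol, i.e. m_theo = 0.001237 × 65.38 = 0.08085 g.
Efficiency = m_actual / m_theo = 0.0651 / 0.08085 = 80.5 %.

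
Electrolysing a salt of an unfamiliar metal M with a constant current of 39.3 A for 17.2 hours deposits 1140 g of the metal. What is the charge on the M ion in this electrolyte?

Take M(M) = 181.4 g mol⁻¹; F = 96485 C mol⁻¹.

+4

Q = I·t = 39.30 A × 61920 s = 2433000 C, so n(e⁻) = 2433000/96485 = 25.22 mol.
n(M) deposited = 1140 / 181.4 = 6.284 mol.
Electrons per atom = n(e⁻)/n(M) = 25.22 / 6.284 = 4.01 ≈ 4, so the ion is M⁴⁺.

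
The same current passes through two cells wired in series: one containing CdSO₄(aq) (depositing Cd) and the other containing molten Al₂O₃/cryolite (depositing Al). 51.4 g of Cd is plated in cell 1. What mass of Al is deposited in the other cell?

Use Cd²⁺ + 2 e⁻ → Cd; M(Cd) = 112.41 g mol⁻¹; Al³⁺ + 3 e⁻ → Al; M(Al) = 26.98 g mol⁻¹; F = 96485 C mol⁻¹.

n(Cd) = 51.4 / 112.41 = 0.4573 mol.
Since Cd²⁺ + 2 e⁻ → Cd, n(e⁻) passed = 2 × 0.4573 = 0.9145 mol.
Cells in series carry the same charge, so the same 0.9145 mol of electrons passes through cell 2.
Al³⁺ + 3 e⁻ → Al, so n(Al) = 0.9145 / 3 = 0.3048 mol.
m(Al) = 0.3048 × 26.98 = 8.22 g.

8.22 g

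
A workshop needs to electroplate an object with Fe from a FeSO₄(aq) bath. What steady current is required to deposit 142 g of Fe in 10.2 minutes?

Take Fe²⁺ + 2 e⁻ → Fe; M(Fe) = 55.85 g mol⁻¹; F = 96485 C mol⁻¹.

802 A

n(Fe) = 142 / 55.85 = 2.543 mol.
n(e⁻) = 2 × 2.543 = 5.085 mol.
Q = n(e⁻)·F = 5.085 × 96485 = 490600 C.
I = Q/t = 490600 / 612.00 s = 802 A.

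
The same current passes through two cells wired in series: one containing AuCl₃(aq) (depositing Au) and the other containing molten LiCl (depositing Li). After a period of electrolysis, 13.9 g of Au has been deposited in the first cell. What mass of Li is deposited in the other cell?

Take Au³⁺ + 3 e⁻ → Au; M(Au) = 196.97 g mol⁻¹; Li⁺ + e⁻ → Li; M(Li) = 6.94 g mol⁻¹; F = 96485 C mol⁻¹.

n(Au) = 13.9 / 196.97 = 0.07057 mol.
Since Au³⁺ + 3 e⁻ → Au, n(e⁻) passed = 3 × 0.07057 = 0.2117 mol.
Cells in series carry the same charge, so the same 0.2117 mol of electrons passes through cell 2.
Li⁺ + e⁻ → Li, so n(Li) = 0.2117 / 1 = 0.2117 mol.
m(Li) = 0.2117 × 6.94 = 1.47 g.

1.47 g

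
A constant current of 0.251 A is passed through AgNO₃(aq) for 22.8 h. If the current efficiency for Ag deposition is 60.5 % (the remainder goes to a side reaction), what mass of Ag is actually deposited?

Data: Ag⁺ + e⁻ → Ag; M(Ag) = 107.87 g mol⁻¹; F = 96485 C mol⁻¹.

Q = I·t = 0.2510 × 82080 = 20600 C.
n(e⁻) = 20600/96485 = 0.2135 mol; theoretically n(Ag) = 0.2135/1 = 0.2135 mol, m_theo = 23.03 g.
At 60.5 % efficiency, m_actual = 0.605 × 23.03 = 13.9 g.

13.9 g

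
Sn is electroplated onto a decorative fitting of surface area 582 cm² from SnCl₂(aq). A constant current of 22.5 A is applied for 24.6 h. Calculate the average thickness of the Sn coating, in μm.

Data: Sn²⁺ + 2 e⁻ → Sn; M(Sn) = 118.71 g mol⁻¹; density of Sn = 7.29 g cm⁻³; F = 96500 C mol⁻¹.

2890 μm

Q = I·t = 22.50 × 88560 = 1993000 C; n(e⁻) = 20.65 mol.
n(Sn) = n(e⁻)/2 = 10.32 mol, so m = 10.32 × 118.71 = 1226 g.
Volume = m/ρ = 1226 / 7.29 = 168.1 cm³.
Thickness = V/A = 168.1 / 582 = 0.289 cm = 2890 μm.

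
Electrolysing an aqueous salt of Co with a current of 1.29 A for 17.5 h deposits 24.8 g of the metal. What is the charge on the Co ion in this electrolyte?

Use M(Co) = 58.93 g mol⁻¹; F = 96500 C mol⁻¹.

+2

Q = I·t = 1.290 A × 63000 s = 81270 C, so n(e⁻) = 81270/96500 = 0.8422 mol.
n(Co) deposited = 24.8 / 58.93 = 0.4208 mol.
Electrons per atom = n(e⁻)/n(Co) = 0.8422 / 0.4208 = 2.00 ≈ 2, so the ion is Co²⁺.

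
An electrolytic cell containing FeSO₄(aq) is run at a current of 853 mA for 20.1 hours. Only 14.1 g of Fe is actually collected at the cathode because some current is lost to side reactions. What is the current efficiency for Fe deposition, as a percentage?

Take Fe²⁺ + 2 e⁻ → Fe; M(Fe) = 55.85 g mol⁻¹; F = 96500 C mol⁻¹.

78.9 %

Q = I·t = 0.8530 × 72360 = 61720 C; n(e⁻) = 61720/96500 = 0.6396 mol.
Theoretical n(Fe) = n(e⁻)/2 = 0.3198 mol, i.e. m_theo = 0.3198 × 55.85 = 17.86 g.
Efficiency = m_actual / m_theo = 14.1 / 17.86 = 78.9 %.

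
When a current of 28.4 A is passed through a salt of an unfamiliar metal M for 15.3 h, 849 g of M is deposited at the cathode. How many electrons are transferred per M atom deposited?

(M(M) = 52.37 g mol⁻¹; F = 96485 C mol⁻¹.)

1

Q = I·t = 28.40 A × 55080 s = 1564000 C, so n(e⁻) = 1564000/96485 = 16.21 mol.
n(M) deposited = 849 / 52.37 = 16.21 mol.
Electrons per atom = n(e⁻)/n(M) = 16.21 / 16.21 = 1.00 ≈ 1, so the ion is M⁺.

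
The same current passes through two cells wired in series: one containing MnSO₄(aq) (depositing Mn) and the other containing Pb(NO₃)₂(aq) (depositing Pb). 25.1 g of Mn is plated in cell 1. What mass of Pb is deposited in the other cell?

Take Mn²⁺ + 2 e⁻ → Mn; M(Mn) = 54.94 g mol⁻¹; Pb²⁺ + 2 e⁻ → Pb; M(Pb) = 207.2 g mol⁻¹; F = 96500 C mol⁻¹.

94.7 g

n(Mn) = 25.1 / 54.94 = 0.4569 mol.
Since Mn²⁺ + 2 e⁻ → Mn, n(e⁻) passed = 2 × 0.4569 = 0.9137 mol.
Cells in series carry the same charge, so the same 0.9137 mol of electrons passes through cell 2.
Pb²⁺ + 2 e⁻ → Pb, so n(Pb) = 0.9137 / 2 = 0.4569 mol.
m(Pb) = 0.4569 × 207.2 = 94.7 g.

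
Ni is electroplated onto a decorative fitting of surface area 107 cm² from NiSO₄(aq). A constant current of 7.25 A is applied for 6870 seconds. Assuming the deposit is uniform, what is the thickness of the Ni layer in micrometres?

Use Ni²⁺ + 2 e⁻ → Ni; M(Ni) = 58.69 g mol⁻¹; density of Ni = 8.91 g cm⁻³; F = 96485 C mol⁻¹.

Q = I·t = 7.250 × 6870.0 = 49810 C; n(e⁻) = 0.5162 mol.
n(Ni) = n(e⁻)/2 = 0.2581 mol, so m = 0.2581 × 58.69 = 15.15 g.
Volume = m/ρ = 15.15 / 8.91 = 1.700 cm³.
Thickness = V/A = 1.700 / 107 = 0.0159 cm = 159 μm.

159 μm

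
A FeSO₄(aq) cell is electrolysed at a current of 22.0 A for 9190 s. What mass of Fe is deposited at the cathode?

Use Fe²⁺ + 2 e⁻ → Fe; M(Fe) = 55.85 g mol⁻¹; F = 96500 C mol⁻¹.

58.5 g

Q = I·t = 22.00 A × 9190.0 s = 202200 C.
n(e⁻) = Q/F = 202200 / 96500 = 2.095 mol.
Fe²⁺ + 2 e⁻ → Fe, so n(Fe) = n(e⁻)/2 = 1.048 mol.
m = n·M = 1.048 × 55.85 = 58.5 g.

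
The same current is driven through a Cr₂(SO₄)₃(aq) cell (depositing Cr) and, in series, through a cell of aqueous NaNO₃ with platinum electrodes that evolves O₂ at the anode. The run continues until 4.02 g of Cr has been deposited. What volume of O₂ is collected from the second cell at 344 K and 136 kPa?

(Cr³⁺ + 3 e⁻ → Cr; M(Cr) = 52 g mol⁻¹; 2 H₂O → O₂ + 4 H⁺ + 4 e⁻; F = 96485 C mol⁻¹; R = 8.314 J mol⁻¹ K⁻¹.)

n(Cr) = 4.02 / 52 = 0.07731 mol, so n(e⁻) = 3 × 0.07731 = 0.2319 mol.
The cells are in series, so the same 0.2319 mol of electrons passes through the second cell.
2 H₂O → O₂ + 4 H⁺ + 4 e⁻ — 4 mol e⁻ per mol O₂, so n(O₂) = 0.2319/4 = 0.05798 mol.
V = nRT/P = (0.05798 × 8.314 × 344) / (136 × 10³) = 0.00122 m³ = 1.22 L.

1.22 L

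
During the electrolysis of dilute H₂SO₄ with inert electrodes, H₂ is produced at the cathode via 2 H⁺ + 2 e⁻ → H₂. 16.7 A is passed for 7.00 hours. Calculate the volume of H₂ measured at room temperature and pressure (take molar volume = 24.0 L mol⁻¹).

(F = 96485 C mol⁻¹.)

52.3 L

Q = I·t = 16.70 A × 25200 s = 420800 C.
n(e⁻) = Q/F = 420800 / 96485 = 4.362 mol.
2 electrons are transferred per H₂ molecule, so n(H₂) = 4.362 / 2 = 2.181 mol.
V = n × V_m = 2.181 × 24.0 = 52.3 L.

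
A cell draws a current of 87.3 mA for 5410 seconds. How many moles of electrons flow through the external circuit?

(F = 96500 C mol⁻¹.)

Q = I·t = 0.08730 A × 5410.0 s = 472.3 C.
n(e⁻) = Q/F = 472.3 / 96500 = 0.00489 mol.

0.00489 mol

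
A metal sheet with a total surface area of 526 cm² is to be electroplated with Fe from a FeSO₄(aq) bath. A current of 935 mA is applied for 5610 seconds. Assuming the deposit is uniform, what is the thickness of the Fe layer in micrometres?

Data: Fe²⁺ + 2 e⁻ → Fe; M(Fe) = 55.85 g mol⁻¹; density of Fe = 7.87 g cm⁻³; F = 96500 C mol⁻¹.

Q = I·t = 0.9350 × 5610.0 = 5245 C; n(e⁻) = 0.05436 mol.
n(Fe) = n(e⁻)/2 = 0.02718 mol, so m = 0.02718 × 55.85 = 1.518 g.
Volume = m/ρ = 1.518 / 7.87 = 0.1929 cm³.
Thickness = V/A = 0.1929 / 526 = 3.67 × 10⁻⁴ cm = 3.67 μm.

3.67 μm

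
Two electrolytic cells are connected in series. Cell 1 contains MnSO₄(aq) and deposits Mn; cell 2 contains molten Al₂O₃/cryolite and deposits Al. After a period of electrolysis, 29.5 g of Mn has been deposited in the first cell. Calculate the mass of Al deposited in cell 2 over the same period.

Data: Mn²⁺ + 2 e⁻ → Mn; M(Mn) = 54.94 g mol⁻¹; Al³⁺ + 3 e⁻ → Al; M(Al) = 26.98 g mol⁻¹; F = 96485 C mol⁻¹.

9.66 g

n(Mn) = 29.5 / 54.94 = 0.5369 mol.
Since Mn²⁺ + 2 e⁻ → Mn, n(e⁻) passed = 2 × 0.5369 = 1.074 mol.
Cells in series carry the same charge, so the same 1.074 mol of electrons passes through cell 2.
Al³⁺ + 3 e⁻ → Al, so n(Al) = 1.074 / 3 = 0.3580 mol.
m(Al) = 0.3580 × 26.98 = 9.66 g.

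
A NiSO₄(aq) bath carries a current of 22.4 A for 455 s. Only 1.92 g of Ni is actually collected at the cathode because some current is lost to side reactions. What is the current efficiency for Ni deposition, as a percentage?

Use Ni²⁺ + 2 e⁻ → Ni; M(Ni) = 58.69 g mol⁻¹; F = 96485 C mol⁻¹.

Q = I·t = 22.40 × 455.00 = 10190 C; n(e⁻) = 10190/96485 = 0.1056 mol.
Theoretical n(Ni) = n(e⁻)/2 = 0.05282 mol, i.e. m_theo = 0.05282 × 58.69 = 3.100 g.
Efficiency = m_actual / m_theo = 1.92 / 3.100 = 61.9 %.

61.9 %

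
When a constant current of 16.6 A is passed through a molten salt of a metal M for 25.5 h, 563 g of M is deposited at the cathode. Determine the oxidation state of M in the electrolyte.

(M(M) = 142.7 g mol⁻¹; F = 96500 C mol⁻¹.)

Q = I·t = 16.60 A × 91800 s = 1524000 C, so n(e⁻) = 1524000/96500 = 15.79 mol.
n(M) deposited = 563 / 142.7 = 3.945 mol.
Electrons per atom = n(e⁻)/n(M) = 15.79 / 3.945 = 4.00 ≈ 4, so the ion is M⁴⁺.

+4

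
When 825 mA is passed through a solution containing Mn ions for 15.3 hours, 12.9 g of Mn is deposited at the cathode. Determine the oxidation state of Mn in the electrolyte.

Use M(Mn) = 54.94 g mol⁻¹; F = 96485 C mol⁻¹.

+2

Q = I·t = 0.8250 A × 55080 s = 45440 C, so n(e⁻) = 45440/96485 = 0.4710 mol.
n(Mn) deposited = 12.9 / 54.94 = 0.2348 mol.
Electrons per atom = n(e⁻)/n(Mn) = 0.4710 / 0.2348 = 2.01 ≈ 2, so the ion is Mn²⁺.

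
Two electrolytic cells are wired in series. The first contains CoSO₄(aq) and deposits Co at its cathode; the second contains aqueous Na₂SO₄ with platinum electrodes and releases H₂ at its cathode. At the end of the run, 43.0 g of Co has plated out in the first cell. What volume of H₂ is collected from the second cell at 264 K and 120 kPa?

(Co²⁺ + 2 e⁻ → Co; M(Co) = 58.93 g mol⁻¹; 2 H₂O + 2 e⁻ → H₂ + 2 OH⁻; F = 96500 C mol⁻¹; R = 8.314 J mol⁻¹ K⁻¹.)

13.3 L

n(Co) = 43.0 / 58.93 = 0.7297 mol, so n(e⁻) = 2 × 0.7297 = 1.459 mol.
The cells are in series, so the same 1.459 mol of electrons passes through the second cell.
2 H₂O + 2 e⁻ → H₂ + 2 OH⁻ — 2 mol e⁻ per mol H₂, so n(H₂) = 1.459/2 = 0.7297 mol.
V = nRT/P = (0.7297 × 8.314 × 264) / (120 × 10³) = 0.0133 m³ = 13.3 L.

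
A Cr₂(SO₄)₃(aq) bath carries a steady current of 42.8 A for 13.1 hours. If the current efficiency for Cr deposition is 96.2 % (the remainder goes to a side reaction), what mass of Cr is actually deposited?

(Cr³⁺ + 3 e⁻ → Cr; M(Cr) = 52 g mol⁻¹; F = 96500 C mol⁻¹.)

349 g

Q = I·t = 42.80 × 47160 = 2018000 C.
n(e⁻) = 2018000/96500 = 20.92 mol; theoretically n(Cr) = 20.92/3 = 6.972 mol, m_theo = 362.6 g.
At 96.2 % efficiency, m_actual = 0.962 × 362.6 = 349 g.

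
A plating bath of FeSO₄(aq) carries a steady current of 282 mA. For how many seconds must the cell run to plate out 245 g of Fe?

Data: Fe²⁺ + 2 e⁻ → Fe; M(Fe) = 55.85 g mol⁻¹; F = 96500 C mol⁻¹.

n(Fe) = m/M = 245 / 55.85 = 4.387 mol.
Each Fe atom requires 2 electrons, so n(e⁻) = 2 × 4.387 = 8.774 mol.
Q = n(e⁻)·F = 8.774 × 96500 = 846600 C.
t = Q/I = 846600 / 0.2820 A = 3002000 s.

3.00 × 10⁶ s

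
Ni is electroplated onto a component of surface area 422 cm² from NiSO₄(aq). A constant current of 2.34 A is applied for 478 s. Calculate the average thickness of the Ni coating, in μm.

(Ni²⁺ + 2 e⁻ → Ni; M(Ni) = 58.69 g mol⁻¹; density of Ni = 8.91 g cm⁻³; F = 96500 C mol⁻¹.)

Q = I·t = 2.340 × 478.00 = 1119 C; n(e⁻) = 0.01159 mol.
n(Ni) = n(e⁻)/2 = 0.005795 mol, so m = 0.005795 × 58.69 = 0.3401 g.
Volume = m/ρ = 0.3401 / 8.91 = 0.03817 cm³.
Thickness = V/A = 0.03817 / 422 = 9.05 × 10⁻⁵ cm = 0.905 μm.

0.905 μm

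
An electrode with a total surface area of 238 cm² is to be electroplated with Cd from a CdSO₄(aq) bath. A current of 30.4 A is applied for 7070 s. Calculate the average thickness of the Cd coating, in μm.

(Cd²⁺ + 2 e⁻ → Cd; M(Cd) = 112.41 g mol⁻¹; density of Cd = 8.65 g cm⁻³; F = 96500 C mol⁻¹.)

608 μm

Q = I·t = 30.40 × 7070.0 = 214900 C; n(e⁻) = 2.227 mol.
n(Cd) = n(e⁻)/2 = 1.114 mol, so m = 1.114 × 112.41 = 125.2 g.
Volume = m/ρ = 125.2 / 8.65 = 14.47 cm³.
Thickness = V/A = 14.47 / 238 = 0.0608 cm = 608 μm.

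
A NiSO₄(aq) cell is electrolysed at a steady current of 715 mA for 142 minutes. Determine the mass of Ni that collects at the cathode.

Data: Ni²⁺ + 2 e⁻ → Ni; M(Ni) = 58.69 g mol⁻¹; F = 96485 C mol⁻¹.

1.85 g

Q = I·t = 0.7150 A × 8520.0 s = 6092 C.
n(e⁻) = Q/F = 6092 / 96485 = 0.06314 mol.
Ni²⁺ + 2 e⁻ → Ni, so n(Ni) = n(e⁻)/2 = 0.03157 mol.
m = n·M = 0.03157 × 58.69 = 1.85 g.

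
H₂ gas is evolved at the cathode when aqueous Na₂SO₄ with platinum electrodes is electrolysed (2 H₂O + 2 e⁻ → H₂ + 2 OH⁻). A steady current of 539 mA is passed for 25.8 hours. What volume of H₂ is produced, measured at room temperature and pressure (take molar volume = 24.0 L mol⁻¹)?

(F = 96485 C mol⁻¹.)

6.23 L

Q = I·t = 0.5390 A × 92880 s = 50060 C.
n(e⁻) = Q/F = 50060 / 96485 = 0.5189 mol.
2 electrons are transferred per H₂ molecule, so n(H₂) = 0.5189 / 2 = 0.2594 mol.
V = n × V_m = 0.2594 × 24.0 = 6.23 L.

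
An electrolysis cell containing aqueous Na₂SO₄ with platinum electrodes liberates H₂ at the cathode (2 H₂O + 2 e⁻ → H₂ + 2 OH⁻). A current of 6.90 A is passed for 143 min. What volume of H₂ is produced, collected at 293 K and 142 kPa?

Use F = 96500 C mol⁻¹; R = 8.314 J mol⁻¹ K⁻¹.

5.26 L

Q = I·t = 6.900 A × 8580.0 s = 59200 C.
n(e⁻) = Q/F = 59200 / 96500 = 0.6135 mol.
2 electrons are transferred per H₂ molecule, so n(H₂) = 0.6135 / 2 = 0.3067 mol.
V = nRT/P = (0.3067 × 8.314 × 293) / (142 × 10³ Pa) = 0.00526 m³ = 5.26 L.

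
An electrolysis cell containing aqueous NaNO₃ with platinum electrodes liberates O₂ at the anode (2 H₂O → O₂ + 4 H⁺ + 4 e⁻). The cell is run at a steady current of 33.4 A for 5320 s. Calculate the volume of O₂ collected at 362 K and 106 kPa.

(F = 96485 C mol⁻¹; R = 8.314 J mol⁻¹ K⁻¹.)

13.1 L

Q = I·t = 33.40 A × 5320.0 s = 177700 C.
n(e⁻) = Q/F = 177700 / 96485 = 1.842 mol.
4 electrons are transferred per O₂ molecule, so n(O₂) = 1.842 / 4 = 0.4604 mol.
V = nRT/P = (0.4604 × 8.314 × 362) / (106 × 10³ Pa) = 0.0131 m³ = 13.1 L.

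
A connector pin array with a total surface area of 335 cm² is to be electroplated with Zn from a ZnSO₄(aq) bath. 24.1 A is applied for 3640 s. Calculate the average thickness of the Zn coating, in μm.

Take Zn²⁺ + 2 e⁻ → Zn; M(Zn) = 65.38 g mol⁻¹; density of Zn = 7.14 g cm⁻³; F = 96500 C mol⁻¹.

124 μm

Q = I·t = 24.10 × 3640.0 = 87720 C; n(e⁻) = 0.9091 mol.
n(Zn) = n(e⁻)/2 = 0.4545 mol, so m = 0.4545 × 65.38 = 29.72 g.
Volume = m/ρ = 29.72 / 7.14 = 4.162 cm³.
Thickness = V/A = 4.162 / 335 = 0.0124 cm = 124 μm.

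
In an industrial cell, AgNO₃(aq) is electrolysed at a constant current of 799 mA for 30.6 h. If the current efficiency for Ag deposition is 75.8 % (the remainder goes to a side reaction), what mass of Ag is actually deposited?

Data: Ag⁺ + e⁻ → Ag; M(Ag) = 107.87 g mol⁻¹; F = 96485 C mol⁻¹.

Q = I·t = 0.7990 × 110160 = 88020 C.
n(e⁻) = 88020/96485 = 0.9122 mol; theoretically n(Ag) = 0.9122/1 = 0.9122 mol, m_theo = 98.40 g.
At 75.8 % efficiency, m_actual = 0.758 × 98.40 = 74.6 g.

74.6 g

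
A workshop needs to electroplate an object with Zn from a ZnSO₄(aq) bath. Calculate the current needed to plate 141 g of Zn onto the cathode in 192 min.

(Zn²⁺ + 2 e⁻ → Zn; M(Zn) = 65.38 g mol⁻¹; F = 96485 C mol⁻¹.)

36.1 A

n(Zn) = 141 / 65.38 = 2.157 mol.
n(e⁻) = 2 × 2.157 = 4.313 mol.
Q = n(e⁻)·F = 4.313 × 96485 = 416200 C.
I = Q/t = 416200 / 11520 s = 36.1 A.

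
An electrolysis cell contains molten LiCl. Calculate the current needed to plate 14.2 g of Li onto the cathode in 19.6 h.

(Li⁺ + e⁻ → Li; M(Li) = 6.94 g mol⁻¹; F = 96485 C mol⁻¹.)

2.80 A

n(Li) = 14.2 / 6.94 = 2.046 mol.
n(e⁻) = 1 × 2.046 = 2.046 mol.
Q = n(e⁻)·F = 2.046 × 96485 = 197400 C.
I = Q/t = 197400 / 70560 s = 2.80 A.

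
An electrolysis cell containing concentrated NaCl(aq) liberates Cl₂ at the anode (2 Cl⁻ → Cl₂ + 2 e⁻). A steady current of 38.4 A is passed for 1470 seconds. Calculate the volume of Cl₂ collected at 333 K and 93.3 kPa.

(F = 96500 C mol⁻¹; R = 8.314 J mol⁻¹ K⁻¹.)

Q = I·t = 38.40 A × 1470.0 s = 56450 C.
n(e⁻) = Q/F = 56450 / 96500 = 0.5850 mol.
2 electrons are transferred per Cl₂ molecule, so n(Cl₂) = 0.5850 / 2 = 0.2925 mol.
V = nRT/P = (0.2925 × 8.314 × 333) / (93.3 × 10³ Pa) = 0.00868 m³ = 8.68 L.

8.68 L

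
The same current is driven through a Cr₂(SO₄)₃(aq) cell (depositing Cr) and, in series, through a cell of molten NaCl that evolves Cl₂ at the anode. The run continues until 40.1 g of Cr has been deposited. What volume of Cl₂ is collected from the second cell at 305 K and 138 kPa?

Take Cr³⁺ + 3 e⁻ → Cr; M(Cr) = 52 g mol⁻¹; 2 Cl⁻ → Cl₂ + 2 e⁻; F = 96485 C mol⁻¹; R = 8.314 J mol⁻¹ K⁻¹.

n(Cr) = 40.1 / 52 = 0.7712 mol, so n(e⁻) = 3 × 0.7712 = 2.313 mol.
The cells are in series, so the same 2.313 mol of electrons passes through the second cell.
2 Cl⁻ → Cl₂ + 2 e⁻ — 2 mol e⁻ per mol Cl₂, so n(Cl₂) = 2.313/2 = 1.157 mol.
V = nRT/P = (1.157 × 8.314 × 305) / (138 × 10³) = 0.0213 m³ = 21.3 L.

21.3 L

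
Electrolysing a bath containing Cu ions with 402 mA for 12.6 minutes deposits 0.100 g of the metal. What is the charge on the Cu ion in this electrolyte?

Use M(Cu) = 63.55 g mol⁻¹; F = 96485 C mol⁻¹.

Q = I·t = 0.4020 A × 756.00 s = 303.9 C, so n(e⁻) = 303.9/96485 = 0.003150 mol.
n(Cu) deposited = 0.100 / 63.55 = 0.001574 mol.
Electrons per atom = n(e⁻)/n(Cu) = 0.003150 / 0.001574 = 2.00 ≈ 2, so the ion is Cu²⁺.

+2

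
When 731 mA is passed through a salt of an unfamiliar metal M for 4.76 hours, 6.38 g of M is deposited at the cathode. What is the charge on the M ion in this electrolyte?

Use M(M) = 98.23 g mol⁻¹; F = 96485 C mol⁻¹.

Q = I·t = 0.7310 A × 17136 s = 12530 C, so n(e⁻) = 12530/96485 = 0.1298 mol.
n(M) deposited = 6.38 / 98.23 = 0.06495 mol.
Electrons per atom = n(e⁻)/n(M) = 0.1298 / 0.06495 = 2.00 ≈ 2, so the ion is M²⁺.

+2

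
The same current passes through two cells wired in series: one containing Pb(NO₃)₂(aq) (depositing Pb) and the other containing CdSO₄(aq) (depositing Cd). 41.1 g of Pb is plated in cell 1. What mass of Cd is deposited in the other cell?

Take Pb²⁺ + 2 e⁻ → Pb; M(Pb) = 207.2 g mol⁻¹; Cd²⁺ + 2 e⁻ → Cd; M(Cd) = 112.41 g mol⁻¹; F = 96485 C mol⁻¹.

22.3 g

n(Pb) = 41.1 / 207.2 = 0.1984 mol.
Since Pb²⁺ + 2 e⁻ → Pb, n(e⁻) passed = 2 × 0.1984 = 0.3967 mol.
Cells in series carry the same charge, so the same 0.3967 mol of electrons passes through cell 2.
Cd²⁺ + 2 e⁻ → Cd, so n(Cd) = 0.3967 / 2 = 0.1984 mol.
m(Cd) = 0.1984 × 112.41 = 22.3 g.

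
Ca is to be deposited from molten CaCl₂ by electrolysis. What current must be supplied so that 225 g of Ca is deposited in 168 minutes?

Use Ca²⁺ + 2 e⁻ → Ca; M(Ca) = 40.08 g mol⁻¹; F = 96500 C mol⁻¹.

n(Ca) = 225 / 40.08 = 5.614 mol.
n(e⁻) = 2 × 5.614 = 11.23 mol.
Q = n(e⁻)·F = 11.23 × 96500 = 1083000 C.
I = Q/t = 1083000 / 10080 s = 107 A.

107 A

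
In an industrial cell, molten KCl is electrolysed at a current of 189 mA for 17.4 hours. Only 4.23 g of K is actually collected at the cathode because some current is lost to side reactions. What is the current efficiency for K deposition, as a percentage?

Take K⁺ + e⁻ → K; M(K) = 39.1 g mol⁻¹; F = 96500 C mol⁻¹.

Q = I·t = 0.1890 × 62640 = 11840 C; n(e⁻) = 11840/96500 = 0.1227 mol.
Theoretical n(K) = n(e⁻)/1 = 0.1227 mol, i.e. m_theo = 0.1227 × 39.1 = 4.797 g.
Efficiency = m_actual / m_theo = 4.23 / 4.797 = 88.2 %.

88.2 %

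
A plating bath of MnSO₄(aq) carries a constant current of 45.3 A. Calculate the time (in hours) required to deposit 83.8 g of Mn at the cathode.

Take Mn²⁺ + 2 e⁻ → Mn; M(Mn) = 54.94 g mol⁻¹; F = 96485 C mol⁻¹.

1.80 h

n(Mn) = m/M = 83.8 / 54.94 = 1.525 mol.
Each Mn atom requires 2 electrons, so n(e⁻) = 2 × 1.525 = 3.051 mol.
Q = n(e⁻)·F = 3.051 × 96485 = 294300 C.
t = Q/I = 294300 / 45.30 A = 6498 s = 1.80 h.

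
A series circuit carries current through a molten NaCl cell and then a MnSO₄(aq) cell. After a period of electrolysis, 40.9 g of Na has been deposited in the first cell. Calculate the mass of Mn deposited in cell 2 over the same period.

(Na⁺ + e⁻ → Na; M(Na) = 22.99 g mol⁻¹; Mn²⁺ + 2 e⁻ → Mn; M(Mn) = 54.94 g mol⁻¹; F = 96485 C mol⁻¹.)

48.9 g

n(Na) = 40.9 / 22.99 = 1.779 mol.
Since Na⁺ + e⁻ → Na, n(e⁻) passed = 1 × 1.779 = 1.779 mol.
Cells in series carry the same charge, so the same 1.779 mol of electrons passes through cell 2.
Mn²⁺ + 2 e⁻ → Mn, so n(Mn) = 1.779 / 2 = 0.8895 mol.
m(Mn) = 0.8895 × 54.94 = 48.9 g.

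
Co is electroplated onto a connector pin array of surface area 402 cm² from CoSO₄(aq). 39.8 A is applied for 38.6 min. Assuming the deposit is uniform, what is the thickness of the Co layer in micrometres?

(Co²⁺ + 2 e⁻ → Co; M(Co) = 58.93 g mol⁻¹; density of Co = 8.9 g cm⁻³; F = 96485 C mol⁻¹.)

Q = I·t = 39.80 × 2316.0 = 92180 C; n(e⁻) = 0.9553 mol.
n(Co) = n(e⁻)/2 = 0.4777 mol, so m = 0.4777 × 58.93 = 28.15 g.
Volume = m/ρ = 28.15 / 8.9 = 3.163 cm³.
Thickness = V/A = 3.163 / 402 = 0.00787 cm = 78.7 μm.

78.7 μm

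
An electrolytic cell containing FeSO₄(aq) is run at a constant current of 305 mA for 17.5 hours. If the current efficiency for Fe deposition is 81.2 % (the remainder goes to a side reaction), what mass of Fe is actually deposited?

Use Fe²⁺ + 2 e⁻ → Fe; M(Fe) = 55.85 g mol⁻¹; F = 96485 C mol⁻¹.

Q = I·t = 0.3050 × 63000 = 19220 C.
n(e⁻) = 19220/96485 = 0.1992 mol; theoretically n(Fe) = 0.1992/2 = 0.09958 mol, m_theo = 5.561 g.
At 81.2 % efficiency, m_actual = 0.812 × 5.561 = 4.52 g.

4.52 g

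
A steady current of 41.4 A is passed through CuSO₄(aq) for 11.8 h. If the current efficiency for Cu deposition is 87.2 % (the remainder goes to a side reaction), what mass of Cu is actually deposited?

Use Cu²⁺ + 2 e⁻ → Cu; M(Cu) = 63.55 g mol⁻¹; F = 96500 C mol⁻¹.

Q = I·t = 41.40 × 42480 = 1759000 C.
n(e⁻) = 1759000/96500 = 18.22 mol; theoretically n(Cu) = 18.22/2 = 9.112 mol, m_theo = 579.1 g.
At 87.2 % efficiency, m_actual = 0.872 × 579.1 = 505 g.

505 g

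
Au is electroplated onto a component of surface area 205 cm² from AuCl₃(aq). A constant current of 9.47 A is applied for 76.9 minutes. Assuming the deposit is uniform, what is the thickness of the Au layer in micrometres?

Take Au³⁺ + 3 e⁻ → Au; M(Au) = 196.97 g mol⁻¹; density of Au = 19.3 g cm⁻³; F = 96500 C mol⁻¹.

75.1 μm

Q = I·t = 9.470 × 4614.0 = 43690 C; n(e⁻) = 0.4528 mol.
n(Au) = n(e⁻)/3 = 0.1509 mol, so m = 0.1509 × 196.97 = 29.73 g.
Volume = m/ρ = 29.73 / 19.3 = 1.540 cm³.
Thickness = V/A = 1.540 / 205 = 0.00751 cm = 75.1 μm.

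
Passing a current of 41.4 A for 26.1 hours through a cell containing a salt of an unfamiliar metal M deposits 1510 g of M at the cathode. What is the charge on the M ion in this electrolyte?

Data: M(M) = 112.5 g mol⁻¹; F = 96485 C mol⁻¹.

Q = I·t = 41.40 A × 93960 s = 3890000 C, so n(e⁻) = 3890000/96485 = 40.32 mol.
n(M) deposited = 1510 / 112.5 = 13.42 mol.
Electrons per atom = n(e⁻)/n(M) = 40.32 / 13.42 = 3.00 ≈ 3, so the ion is M³⁺.

+3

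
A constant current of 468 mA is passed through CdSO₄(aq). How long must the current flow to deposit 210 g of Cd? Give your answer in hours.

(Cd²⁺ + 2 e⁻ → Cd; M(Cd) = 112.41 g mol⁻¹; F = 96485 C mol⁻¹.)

n(Cd) = m/M = 210 / 112.41 = 1.868 mol.
Each Cd atom requires 2 electrons, so n(e⁻) = 2 × 1.868 = 3.736 mol.
Q = n(e⁻)·F = 3.736 × 96485 = 360500 C.
t = Q/I = 360500 / 0.4680 A = 770300 s = 214 h.

214 h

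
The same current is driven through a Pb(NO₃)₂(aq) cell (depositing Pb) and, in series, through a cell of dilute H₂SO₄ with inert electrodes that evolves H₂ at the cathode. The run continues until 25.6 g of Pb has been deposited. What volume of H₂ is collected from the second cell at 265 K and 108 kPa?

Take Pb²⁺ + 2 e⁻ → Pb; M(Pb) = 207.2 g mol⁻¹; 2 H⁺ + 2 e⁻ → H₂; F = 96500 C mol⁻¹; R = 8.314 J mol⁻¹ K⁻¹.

n(Pb) = 25.6 / 207.2 = 0.1236 mol, so n(e⁻) = 2 × 0.1236 = 0.2471 mol.
The cells are in series, so the same 0.2471 mol of electrons passes through the second cell.
2 H⁺ + 2 e⁻ → H₂ — 2 mol e⁻ per mol H₂, so n(H₂) = 0.2471/2 = 0.1236 mol.
V = nRT/P = (0.1236 × 8.314 × 265) / (108 × 10³) = 0.00252 m³ = 2.52 L.

2.52 L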